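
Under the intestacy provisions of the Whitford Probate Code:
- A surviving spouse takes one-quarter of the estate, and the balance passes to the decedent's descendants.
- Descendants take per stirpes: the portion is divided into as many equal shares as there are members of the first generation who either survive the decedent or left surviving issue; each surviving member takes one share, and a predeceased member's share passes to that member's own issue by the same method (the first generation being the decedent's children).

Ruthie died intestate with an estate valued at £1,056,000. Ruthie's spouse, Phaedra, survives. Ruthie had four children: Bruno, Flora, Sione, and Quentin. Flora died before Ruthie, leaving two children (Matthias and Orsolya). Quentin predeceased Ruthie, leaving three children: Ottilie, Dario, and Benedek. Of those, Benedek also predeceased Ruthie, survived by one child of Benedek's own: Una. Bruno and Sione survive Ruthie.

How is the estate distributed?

Phaedra takes one-quarter of £1,056,000 = £264,000. The remaining £792,000 passes to the descendants.
The descendants' portion (£792,000) is divided into 4 shares of £198,000: Bruno and Sione each take £198,000; Flora's £198,000 share passes to Flora's issue; Quentin's £198,000 share passes to Quentin's issue.
Flora's share (£198,000) is divided into 2 shares of £99,000: Matthias and Orsolya each take £99,000.
Quentin's share (£198,000) is divided into 3 shares of £66,000: Ottilie and Dario each take £66,000; Benedek's £66,000 share passes to Benedek's issue.
Benedek's share (£66,000) passes entirely to Una.

Phaedra: £264,000; Bruno: £198,000; Matthias: £99,000; Orsolya: £99,000; Sione: £198,000; Ottilie: £66,000; Dario: £66,000; Una: £66,000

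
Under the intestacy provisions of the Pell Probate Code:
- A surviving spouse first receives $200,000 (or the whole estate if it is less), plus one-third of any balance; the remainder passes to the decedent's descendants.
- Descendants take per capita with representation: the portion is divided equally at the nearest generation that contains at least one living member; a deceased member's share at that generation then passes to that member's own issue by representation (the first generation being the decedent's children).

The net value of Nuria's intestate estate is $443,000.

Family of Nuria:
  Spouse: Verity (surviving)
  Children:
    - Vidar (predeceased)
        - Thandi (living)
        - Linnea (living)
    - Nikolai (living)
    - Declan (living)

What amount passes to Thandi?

Thandi receives $27,000.

Verity first takes $200,000, leaving a balance of $243,000. Verity then takes one-third of the balance ($81,000), for a total of $281,000. The remaining $162,000 passes to the descendants.
The descendants' portion ($162,000) is divided into 3 shares of $54,000: Nikolai and Declan each take $54,000; Vidar's $54,000 share passes to Vidar's issue.
Vidar's share ($54,000) is divided into 2 shares of $27,000: Thandi and Linnea each take $27,000.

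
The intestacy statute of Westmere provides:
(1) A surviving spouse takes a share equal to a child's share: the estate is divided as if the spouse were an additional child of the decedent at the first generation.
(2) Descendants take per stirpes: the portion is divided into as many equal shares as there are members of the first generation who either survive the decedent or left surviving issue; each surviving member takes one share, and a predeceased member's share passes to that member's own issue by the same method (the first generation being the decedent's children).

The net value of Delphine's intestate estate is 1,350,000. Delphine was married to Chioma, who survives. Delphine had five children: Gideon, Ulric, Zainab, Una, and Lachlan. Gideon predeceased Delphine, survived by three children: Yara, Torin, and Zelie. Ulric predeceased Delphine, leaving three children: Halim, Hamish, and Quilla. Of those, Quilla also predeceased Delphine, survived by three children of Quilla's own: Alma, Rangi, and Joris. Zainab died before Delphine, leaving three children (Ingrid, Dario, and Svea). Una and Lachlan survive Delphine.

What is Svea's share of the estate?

Svea receives 75,000.

The spouse counts as an additional share at the children's level, so there are 6 primary shares of 225,000. Chioma takes one such share (225,000).
The children's combined portion (1,125,000) is divided into 5 shares of 225,000: Una and Lachlan each take 225,000; Gideon's 225,000 share passes to Gideon's issue; Ulric's 225,000 share passes to Ulric's issue; Zainab's 225,000 share passes to Zainab's issue.
Gideon's share (225,000) is divided into 3 shares of 75,000: Yara, Torin, and Zelie each take 75,000.
Ulric's share (225,000) is divided into 3 shares of 75,000: Halim and Hamish each take 75,000; Quilla's 75,000 share passes to Quilla's issue.
Quilla's share (75,000) is divided into 3 shares of 25,000: Alma, Rangi, and Joris each take 25,000.
Zainab's share (225,000) is divided into 3 shares of 75,000: Ingrid, Dario, and Svea each take 75,000.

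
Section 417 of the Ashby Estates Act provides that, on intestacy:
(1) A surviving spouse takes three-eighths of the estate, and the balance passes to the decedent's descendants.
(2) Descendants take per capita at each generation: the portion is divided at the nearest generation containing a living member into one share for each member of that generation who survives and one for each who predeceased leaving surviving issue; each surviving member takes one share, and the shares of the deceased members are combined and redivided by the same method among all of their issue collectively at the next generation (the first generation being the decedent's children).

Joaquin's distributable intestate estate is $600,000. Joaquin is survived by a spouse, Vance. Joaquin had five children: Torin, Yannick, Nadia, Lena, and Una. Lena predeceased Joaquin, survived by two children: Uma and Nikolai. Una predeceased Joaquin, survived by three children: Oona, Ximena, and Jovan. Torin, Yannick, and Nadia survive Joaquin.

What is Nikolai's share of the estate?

Nikolai receives $30,000.

Vance takes three-eighths of $600,000 = $225,000. The remaining $375,000 passes to the descendants.
The descendants' portion ($375,000) is divided at the children's generation into 5 shares of $75,000. Torin, Yannick, and Nadia each take $75,000. The 2 shares of the deceased (Lena and Una) are combined into a pool of $150,000.
That pool ($150,000) is divided at the grandchildren's generation equally among Uma, Nikolai, Oona, Ximena, and Jovan: $30,000 each.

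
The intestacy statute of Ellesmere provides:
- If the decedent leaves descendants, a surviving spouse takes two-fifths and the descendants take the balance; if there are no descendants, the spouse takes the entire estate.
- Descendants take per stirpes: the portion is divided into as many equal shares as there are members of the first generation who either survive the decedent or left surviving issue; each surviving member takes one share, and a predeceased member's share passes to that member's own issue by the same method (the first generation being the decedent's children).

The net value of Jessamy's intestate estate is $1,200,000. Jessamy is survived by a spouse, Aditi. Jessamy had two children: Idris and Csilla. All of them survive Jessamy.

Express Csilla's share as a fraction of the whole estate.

Aditi takes two-fifths of $1,200,000 = $480,000. The remaining $720,000 passes to the descendants.
The descendants' portion ($720,000) is divided into 2 shares of $360,000: Idris and Csilla each take $360,000.

Csilla receives 3/10 of the estate.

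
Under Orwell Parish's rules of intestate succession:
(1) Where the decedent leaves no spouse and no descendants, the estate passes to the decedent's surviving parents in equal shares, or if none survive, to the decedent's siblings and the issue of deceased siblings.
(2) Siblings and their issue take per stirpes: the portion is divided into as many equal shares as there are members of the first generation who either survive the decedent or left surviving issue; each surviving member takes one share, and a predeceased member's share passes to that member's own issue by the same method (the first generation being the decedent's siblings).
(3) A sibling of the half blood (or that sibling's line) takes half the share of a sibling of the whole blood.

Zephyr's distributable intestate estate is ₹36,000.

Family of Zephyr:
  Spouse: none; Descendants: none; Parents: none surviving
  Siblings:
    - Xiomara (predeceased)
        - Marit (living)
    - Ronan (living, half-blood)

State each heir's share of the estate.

The entire ₹36,000 passes to the siblings and their issue.
Counting each half-blood sibling's line as half a unit, there are 3/2 units in ₹36,000, so one unit is ₹24,000. Whole-blood lines (Xiomara) take ₹24,000 each; half-blood lines (Ronan) take ₹12,000 each.
Xiomara's share (₹24,000) passes entirely to Marit.

Marit: ₹24,000; Ronan: ₹12,000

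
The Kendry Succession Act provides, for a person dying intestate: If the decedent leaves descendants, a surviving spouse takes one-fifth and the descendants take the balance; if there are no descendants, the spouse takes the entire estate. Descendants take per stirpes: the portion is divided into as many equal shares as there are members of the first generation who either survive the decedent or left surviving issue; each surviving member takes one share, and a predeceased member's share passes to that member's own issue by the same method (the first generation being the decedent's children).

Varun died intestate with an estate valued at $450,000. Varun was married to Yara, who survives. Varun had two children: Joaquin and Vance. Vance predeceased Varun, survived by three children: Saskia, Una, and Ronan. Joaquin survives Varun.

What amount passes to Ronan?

Ronan receives $60,000.

Yara takes one-fifth of $450,000 = $90,000. The remaining $360,000 passes to the descendants.
The descendants' portion ($360,000) is divided into 2 shares of $180,000: Joaquin takes $180,000; Vance's $180,000 share passes to Vance's issue.
Vance's share ($180,000) is divided into 3 shares of $60,000: Saskia, Una, and Ronan each take $60,000.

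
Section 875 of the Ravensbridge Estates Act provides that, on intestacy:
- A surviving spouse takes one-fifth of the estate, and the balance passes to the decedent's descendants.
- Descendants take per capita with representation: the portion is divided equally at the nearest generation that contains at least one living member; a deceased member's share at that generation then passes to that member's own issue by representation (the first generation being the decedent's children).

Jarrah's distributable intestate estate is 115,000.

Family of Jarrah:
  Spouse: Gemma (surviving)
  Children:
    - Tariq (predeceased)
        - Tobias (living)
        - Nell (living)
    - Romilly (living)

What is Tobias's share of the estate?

Tobias receives 23,000.

Gemma takes one-fifth of 115,000 = 23,000. The remaining 92,000 passes to the descendants.
The descendants' portion (92,000) is divided into 2 shares of 46,000: Romilly takes 46,000; Tariq's 46,000 share passes to Tariq's issue.
Tariq's share (46,000) is divided into 2 shares of 23,000: Tobias and Nell each take 23,000.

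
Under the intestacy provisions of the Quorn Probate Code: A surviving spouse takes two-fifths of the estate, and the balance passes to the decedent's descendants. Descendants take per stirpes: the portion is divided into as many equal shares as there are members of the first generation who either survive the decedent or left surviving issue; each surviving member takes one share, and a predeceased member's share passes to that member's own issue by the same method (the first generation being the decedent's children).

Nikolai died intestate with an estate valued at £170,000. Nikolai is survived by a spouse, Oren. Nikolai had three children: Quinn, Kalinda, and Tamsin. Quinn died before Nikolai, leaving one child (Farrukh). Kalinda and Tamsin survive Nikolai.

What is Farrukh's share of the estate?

Oren takes two-fifths of £170,000 = £68,000. The remaining £102,000 passes to the descendants.
The descendants' portion (£102,000) is divided into 3 shares of £34,000: Kalinda and Tamsin each take £34,000; Quinn's £34,000 share passes to Quinn's issue.
Quinn's share (£34,000) passes entirely to Farrukh.

Farrukh receives £34,000.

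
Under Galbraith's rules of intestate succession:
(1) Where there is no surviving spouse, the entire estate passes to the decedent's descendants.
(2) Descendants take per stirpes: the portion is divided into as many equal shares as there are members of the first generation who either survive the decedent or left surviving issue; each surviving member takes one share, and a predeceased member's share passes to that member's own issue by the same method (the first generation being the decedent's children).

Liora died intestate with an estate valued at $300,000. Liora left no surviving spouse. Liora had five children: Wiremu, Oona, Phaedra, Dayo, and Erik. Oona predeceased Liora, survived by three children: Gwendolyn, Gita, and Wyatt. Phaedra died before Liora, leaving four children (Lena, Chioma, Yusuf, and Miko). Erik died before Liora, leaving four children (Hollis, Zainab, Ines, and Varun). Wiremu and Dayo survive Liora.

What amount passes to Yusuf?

The entire $300,000 passes to the descendants.
That amount ($300,000) is divided into 5 shares of $60,000: Wiremu and Dayo each take $60,000; Oona's $60,000 share passes to Oona's issue; Phaedra's $60,000 share passes to Phaedra's issue; Erik's $60,000 share passes to Erik's issue.
Oona's share ($60,000) is divided into 3 shares of $20,000: Gwendolyn, Gita, and Wyatt each take $20,000.
Phaedra's share ($60,000) is divided into 4 shares of $15,000: Lena, Chioma, Yusuf, and Miko each take $15,000.
Erik's share ($60,000) is divided into 4 shares of $15,000: Hollis, Zainab, Ines, and Varun each take $15,000.

Yusuf receives $15,000.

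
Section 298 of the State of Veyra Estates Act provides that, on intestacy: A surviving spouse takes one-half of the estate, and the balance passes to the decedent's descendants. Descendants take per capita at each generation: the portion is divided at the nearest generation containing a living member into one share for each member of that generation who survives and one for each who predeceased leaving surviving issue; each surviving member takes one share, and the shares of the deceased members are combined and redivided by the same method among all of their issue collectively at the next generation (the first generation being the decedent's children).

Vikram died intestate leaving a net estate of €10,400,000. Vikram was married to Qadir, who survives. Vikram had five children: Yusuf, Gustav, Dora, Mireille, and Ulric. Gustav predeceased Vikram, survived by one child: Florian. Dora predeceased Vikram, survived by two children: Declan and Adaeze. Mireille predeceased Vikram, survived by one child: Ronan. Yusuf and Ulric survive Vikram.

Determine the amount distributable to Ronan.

Qadir takes one-half of €10,400,000 = €5,200,000. The remaining €5,200,000 passes to the descendants.
The descendants' portion (€5,200,000) is divided at the children's generation into 5 shares of €1,040,000. Yusuf and Ulric each take €1,040,000. The 3 shares of the deceased (Gustav, Dora, and Mireille) are combined into a pool of €3,120,000.
That pool (€3,120,000) is divided at the grandchildren's generation equally among Florian, Declan, Adaeze, and Ronan: €780,000 each.

Ronan receives €780,000.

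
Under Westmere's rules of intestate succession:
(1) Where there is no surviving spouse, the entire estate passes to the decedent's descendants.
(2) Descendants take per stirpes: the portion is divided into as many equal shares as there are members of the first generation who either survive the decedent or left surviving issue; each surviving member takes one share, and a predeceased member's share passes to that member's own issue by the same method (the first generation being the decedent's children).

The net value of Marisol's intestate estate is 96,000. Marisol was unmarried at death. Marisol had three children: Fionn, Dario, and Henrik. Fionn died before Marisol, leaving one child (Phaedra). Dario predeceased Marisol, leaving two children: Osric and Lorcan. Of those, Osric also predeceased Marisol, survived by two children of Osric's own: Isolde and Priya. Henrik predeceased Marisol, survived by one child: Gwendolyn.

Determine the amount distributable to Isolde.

The entire 96,000 passes to the descendants.
That amount (96,000) is divided into 3 shares of 32,000: Fionn's 32,000 share passes to Fionn's issue; Dario's 32,000 share passes to Dario's issue; Henrik's 32,000 share passes to Henrik's issue.
Fionn's share (32,000) passes entirely to Phaedra.
Dario's share (32,000) is divided into 2 shares of 16,000: Lorcan takes 16,000; Osric's 16,000 share passes to Osric's issue.
Osric's share (16,000) is divided into 2 shares of 8,000: Isolde and Priya each take 8,000.
Henrik's share (32,000) passes entirely to Gwendolyn.

Isolde receives 8,000.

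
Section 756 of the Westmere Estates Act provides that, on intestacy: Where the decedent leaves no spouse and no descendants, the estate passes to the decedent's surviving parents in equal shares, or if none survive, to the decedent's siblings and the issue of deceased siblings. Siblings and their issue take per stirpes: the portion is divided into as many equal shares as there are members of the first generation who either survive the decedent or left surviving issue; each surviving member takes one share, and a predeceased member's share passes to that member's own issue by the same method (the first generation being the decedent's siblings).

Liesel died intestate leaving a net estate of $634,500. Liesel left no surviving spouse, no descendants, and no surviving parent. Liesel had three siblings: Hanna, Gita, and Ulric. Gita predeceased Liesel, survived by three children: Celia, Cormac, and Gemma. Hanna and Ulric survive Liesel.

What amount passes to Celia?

Celia receives $70,500.

The entire $634,500 passes to the siblings and their issue.
That amount ($634,500) is divided into 3 shares of $211,500: Hanna and Ulric each take $211,500; Gita's $211,500 share passes to Gita's issue.
Gita's share ($211,500) is divided into 3 shares of $70,500: Celia, Cormac, and Gemma each take $70,500.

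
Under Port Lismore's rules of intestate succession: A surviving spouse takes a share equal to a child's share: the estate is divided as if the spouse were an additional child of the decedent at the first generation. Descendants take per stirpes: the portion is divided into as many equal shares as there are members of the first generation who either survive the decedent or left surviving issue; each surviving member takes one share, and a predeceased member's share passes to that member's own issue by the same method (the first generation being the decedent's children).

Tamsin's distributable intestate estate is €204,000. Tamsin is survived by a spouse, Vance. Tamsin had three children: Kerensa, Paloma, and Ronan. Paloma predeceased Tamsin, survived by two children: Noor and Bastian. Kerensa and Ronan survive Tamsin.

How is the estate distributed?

The spouse counts as an additional share at the children's level, so there are 4 primary shares of €51,000. Vance takes one such share (€51,000).
The children's combined portion (€153,000) is divided into 3 shares of €51,000: Kerensa and Ronan each take €51,000; Paloma's €51,000 share passes to Paloma's issue.
Paloma's share (€51,000) is divided into 2 shares of €25,500: Noor and Bastian each take €25,500.

Vance: €51,000; Kerensa: €51,000; Noor: €25,500; Bastian: €25,500; Ronan: €51,000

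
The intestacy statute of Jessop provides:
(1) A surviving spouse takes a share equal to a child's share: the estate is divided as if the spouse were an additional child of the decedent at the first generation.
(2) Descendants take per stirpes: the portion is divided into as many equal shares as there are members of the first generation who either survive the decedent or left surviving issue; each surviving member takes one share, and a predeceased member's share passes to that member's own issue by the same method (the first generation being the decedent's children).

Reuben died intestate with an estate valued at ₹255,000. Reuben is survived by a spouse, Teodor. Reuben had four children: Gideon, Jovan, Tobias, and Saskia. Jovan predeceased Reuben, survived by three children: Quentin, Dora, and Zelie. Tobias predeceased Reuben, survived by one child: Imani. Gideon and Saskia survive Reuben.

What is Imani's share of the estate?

Imani receives ₹51,000.

The spouse counts as an additional share at the children's level, so there are 5 primary shares of ₹51,000. Teodor takes one such share (₹51,000).
The children's combined portion (₹204,000) is divided into 4 shares of ₹51,000: Gideon and Saskia each take ₹51,000; Jovan's ₹51,000 share passes to Jovan's issue; Tobias's ₹51,000 share passes to Tobias's issue.
Jovan's share (₹51,000) is divided into 3 shares of ₹17,000: Quentin, Dora, and Zelie each take ₹17,000.
Tobias's share (₹51,000) passes entirely to Imani.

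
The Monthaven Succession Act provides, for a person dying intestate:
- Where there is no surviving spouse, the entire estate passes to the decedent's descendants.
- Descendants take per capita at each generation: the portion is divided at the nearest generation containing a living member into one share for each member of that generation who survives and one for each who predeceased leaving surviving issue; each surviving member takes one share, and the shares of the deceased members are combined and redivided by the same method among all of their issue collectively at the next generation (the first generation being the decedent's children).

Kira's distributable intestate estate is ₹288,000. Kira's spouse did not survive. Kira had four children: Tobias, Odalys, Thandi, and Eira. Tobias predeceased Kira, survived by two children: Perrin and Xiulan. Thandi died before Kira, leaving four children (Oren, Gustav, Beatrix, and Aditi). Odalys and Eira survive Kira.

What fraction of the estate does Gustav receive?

The entire ₹288,000 passes to the descendants.
That amount (₹288,000) is divided at the children's generation into 4 shares of ₹72,000. Odalys and Eira each take ₹72,000. The 2 shares of the deceased (Tobias and Thandi) are combined into a pool of ₹144,000.
That pool (₹144,000) is divided at the grandchildren's generation equally among Perrin, Xiulan, Oren, Gustav, Beatrix, and Aditi: ₹24,000 each.

Gustav receives 1/12 of the estate.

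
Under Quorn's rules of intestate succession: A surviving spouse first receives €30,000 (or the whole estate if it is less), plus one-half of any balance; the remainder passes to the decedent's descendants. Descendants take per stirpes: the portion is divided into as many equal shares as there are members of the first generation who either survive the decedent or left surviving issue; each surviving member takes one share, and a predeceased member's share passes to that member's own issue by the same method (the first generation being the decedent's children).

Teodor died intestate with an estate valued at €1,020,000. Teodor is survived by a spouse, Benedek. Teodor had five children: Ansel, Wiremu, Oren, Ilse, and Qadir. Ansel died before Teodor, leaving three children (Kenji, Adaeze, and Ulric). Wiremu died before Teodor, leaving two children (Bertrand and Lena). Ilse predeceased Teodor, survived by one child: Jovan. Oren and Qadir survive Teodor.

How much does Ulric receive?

Ulric receives €33,000.

Benedek first takes €30,000, leaving a balance of €990,000. Benedek then takes one-half of the balance (€495,000), for a total of €525,000. The remaining €495,000 passes to the descendants.
The descendants' portion (€495,000) is divided into 5 shares of €99,000: Oren and Qadir each take €99,000; Ansel's €99,000 share passes to Ansel's issue; Wiremu's €99,000 share passes to Wiremu's issue; Ilse's €99,000 share passes to Ilse's issue.
Ansel's share (€99,000) is divided into 3 shares of €33,000: Kenji, Adaeze, and Ulric each take €33,000.
Wiremu's share (€99,000) is divided into 2 shares of €49,500: Bertrand and Lena each take €49,500.
Ilse's share (€99,000) passes entirely to Jovan.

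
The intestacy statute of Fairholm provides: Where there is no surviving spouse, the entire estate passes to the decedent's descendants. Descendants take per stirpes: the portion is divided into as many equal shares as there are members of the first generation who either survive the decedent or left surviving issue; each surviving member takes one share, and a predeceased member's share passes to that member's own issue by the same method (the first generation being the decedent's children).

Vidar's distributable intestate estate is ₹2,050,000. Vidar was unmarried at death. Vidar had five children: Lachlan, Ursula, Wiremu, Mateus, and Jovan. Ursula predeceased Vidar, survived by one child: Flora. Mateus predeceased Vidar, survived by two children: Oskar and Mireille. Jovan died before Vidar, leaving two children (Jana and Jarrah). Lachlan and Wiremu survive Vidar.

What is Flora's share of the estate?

Flora receives ₹410,000.

The entire ₹2,050,000 passes to the descendants.
That amount (₹2,050,000) is divided into 5 shares of ₹410,000: Lachlan and Wiremu each take ₹410,000; Ursula's ₹410,000 share passes to Ursula's issue; Mateus's ₹410,000 share passes to Mateus's issue; Jovan's ₹410,000 share passes to Jovan's issue.
Ursula's share (₹410,000) passes entirely to Flora.
Mateus's share (₹410,000) is divided into 2 shares of ₹205,000: Oskar and Mireille each take ₹205,000.
Jovan's share (₹410,000) is divided into 2 shares of ₹205,000: Jana and Jarrah each take ₹205,000.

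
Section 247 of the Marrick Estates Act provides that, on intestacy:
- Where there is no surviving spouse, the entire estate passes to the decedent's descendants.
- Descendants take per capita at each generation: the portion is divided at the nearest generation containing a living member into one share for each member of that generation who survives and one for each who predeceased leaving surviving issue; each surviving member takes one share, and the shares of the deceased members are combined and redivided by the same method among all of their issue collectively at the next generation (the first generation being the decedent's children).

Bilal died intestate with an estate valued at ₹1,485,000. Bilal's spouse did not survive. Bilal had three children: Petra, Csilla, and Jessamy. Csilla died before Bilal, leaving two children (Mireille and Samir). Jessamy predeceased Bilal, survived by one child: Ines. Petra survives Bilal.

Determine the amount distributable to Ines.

The entire ₹1,485,000 passes to the descendants.
That amount (₹1,485,000) is divided at the children's generation into 3 shares of ₹495,000. Petra takes ₹495,000. The 2 shares of the deceased (Csilla and Jessamy) are combined into a pool of ₹990,000.
That pool (₹990,000) is divided at the grandchildren's generation equally among Mireille, Samir, and Ines: ₹330,000 each.

Ines receives ₹330,000.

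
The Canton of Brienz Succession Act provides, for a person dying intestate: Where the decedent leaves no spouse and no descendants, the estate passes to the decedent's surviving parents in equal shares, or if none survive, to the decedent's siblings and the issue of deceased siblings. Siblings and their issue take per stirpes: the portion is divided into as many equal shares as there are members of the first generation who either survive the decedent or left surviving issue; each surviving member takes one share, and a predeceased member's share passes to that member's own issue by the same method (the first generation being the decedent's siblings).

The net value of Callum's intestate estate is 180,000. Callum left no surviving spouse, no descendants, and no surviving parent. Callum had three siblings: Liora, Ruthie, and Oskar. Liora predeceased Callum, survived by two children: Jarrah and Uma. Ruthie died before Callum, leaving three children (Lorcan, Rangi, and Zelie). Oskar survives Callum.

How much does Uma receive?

Uma receives 30,000.

The entire 180,000 passes to the siblings and their issue.
That amount (180,000) is divided into 3 shares of 60,000: Oskar takes 60,000; Liora's 60,000 share passes to Liora's issue; Ruthie's 60,000 share passes to Ruthie's issue.
Liora's share (60,000) is divided into 2 shares of 30,000: Jarrah and Uma each take 30,000.
Ruthie's share (60,000) is divided into 3 shares of 20,000: Lorcan, Rangi, and Zelie each take 20,000.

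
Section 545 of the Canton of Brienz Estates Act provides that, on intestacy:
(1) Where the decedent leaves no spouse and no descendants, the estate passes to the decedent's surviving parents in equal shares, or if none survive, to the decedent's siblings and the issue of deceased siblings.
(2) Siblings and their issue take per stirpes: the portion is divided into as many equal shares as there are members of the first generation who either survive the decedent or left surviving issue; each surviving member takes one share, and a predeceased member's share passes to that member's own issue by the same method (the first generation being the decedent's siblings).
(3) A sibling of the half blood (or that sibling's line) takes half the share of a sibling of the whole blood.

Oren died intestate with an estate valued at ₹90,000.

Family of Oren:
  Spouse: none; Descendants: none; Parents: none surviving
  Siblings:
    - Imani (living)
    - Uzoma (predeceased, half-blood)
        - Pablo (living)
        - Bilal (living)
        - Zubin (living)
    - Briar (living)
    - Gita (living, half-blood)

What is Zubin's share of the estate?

The entire ₹90,000 passes to the siblings and their issue.
Counting each half-blood sibling's line as half a unit, there are 3 units in ₹90,000, so one unit is ₹30,000. Whole-blood lines (Imani and Briar) take ₹30,000 each; half-blood lines (Uzoma and Gita) take ₹15,000 each.
Uzoma's share (₹15,000) is divided into 3 shares of ₹5,000: Pablo, Bilal, and Zubin each take ₹5,000.

Zubin receives ₹5,000.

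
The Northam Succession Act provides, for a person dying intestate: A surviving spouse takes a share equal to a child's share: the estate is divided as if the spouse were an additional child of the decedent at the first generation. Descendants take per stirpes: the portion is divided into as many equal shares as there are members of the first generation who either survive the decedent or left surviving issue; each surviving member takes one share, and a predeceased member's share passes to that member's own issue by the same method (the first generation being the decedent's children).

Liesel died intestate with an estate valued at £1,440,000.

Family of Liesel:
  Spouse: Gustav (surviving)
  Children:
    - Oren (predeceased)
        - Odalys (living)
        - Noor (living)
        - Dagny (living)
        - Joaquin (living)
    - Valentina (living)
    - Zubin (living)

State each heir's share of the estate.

Gustav: £360,000; Odalys: £90,000; Noor: £90,000; Dagny: £90,000; Joaquin: £90,000; Valentina: £360,000; Zubin: £360,000

The spouse counts as an additional share at the children's level, so there are 4 primary shares of £360,000. Gustav takes one such share (£360,000).
The children's combined portion (£1,080,000) is divided into 3 shares of £360,000: Valentina and Zubin each take £360,000; Oren's £360,000 share passes to Oren's issue.
Oren's share (£360,000) is divided into 4 shares of £90,000: Odalys, Noor, Dagny, and Joaquin each take £90,000.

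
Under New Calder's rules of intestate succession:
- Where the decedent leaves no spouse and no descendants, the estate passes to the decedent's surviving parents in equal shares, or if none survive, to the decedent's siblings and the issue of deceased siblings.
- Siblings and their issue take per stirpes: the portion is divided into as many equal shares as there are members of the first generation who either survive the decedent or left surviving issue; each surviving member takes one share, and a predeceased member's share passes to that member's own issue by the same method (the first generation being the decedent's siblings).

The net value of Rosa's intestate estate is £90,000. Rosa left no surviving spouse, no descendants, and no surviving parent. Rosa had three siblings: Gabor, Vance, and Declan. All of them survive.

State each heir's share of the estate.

The entire £90,000 passes to the siblings and their issue.
That amount (£90,000) is divided into 3 shares of £30,000: Gabor, Vance, and Declan each take £30,000.

Gabor: £30,000; Vance: £30,000; Declan: £30,000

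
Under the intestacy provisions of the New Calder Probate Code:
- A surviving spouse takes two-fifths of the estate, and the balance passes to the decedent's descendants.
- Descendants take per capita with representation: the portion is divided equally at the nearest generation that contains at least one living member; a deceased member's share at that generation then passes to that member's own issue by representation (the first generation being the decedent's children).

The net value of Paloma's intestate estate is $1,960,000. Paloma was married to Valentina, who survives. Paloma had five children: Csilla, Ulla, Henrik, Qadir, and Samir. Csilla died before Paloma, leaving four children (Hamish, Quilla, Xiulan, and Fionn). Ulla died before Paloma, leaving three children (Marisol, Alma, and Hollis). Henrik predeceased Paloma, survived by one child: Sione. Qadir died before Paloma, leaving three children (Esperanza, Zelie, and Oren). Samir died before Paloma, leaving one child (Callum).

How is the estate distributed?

Valentina takes two-fifths of $1,960,000 = $784,000. The remaining $1,176,000 passes to the descendants.
No child survives, so the initial division is made at the grandchildren's generation.
The descendants' portion ($1,176,000) is divided into 12 shares of $98,000: Hamish, Quilla, Xiulan, Fionn, Marisol, Alma, Hollis, Sione, Esperanza, Zelie, Oren, and Callum each take $98,000.

Valentina: $784,000; Hamish: $98,000; Quilla: $98,000; Xiulan: $98,000; Fionn: $98,000; Marisol: $98,000; Alma: $98,000; Hollis: $98,000; Sione: $98,000; Esperanza: $98,000; Zelie: $98,000; Oren: $98,000; Callum: $98,000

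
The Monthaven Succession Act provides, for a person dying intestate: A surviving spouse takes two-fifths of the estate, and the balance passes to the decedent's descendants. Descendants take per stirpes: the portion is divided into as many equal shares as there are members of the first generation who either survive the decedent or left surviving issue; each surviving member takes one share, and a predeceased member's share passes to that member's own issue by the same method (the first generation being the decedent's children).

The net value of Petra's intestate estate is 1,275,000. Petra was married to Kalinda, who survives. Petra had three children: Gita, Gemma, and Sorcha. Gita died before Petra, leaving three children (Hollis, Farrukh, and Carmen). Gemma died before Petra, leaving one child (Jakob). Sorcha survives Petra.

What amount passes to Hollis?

Hollis receives 85,000.

Kalinda takes two-fifths of 1,275,000 = 510,000. The remaining 765,000 passes to the descendants.
The descendants' portion (765,000) is divided into 3 shares of 255,000: Sorcha takes 255,000; Gita's 255,000 share passes to Gita's issue; Gemma's 255,000 share passes to Gemma's issue.
Gita's share (255,000) is divided into 3 shares of 85,000: Hollis, Farrukh, and Carmen each take 85,000.
Gemma's share (255,000) passes entirely to Jakob.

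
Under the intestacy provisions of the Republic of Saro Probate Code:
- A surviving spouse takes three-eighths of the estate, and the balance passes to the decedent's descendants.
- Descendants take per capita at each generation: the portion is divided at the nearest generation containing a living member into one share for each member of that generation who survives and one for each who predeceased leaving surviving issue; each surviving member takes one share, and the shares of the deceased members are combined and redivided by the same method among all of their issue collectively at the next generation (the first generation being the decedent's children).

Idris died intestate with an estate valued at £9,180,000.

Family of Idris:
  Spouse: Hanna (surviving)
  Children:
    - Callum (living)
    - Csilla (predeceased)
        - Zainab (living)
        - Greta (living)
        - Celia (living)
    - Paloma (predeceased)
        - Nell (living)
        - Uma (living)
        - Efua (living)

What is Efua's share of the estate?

Hanna takes three-eighths of £9,180,000 = £3,442,500. The remaining £5,737,500 passes to the descendants.
The descendants' portion (£5,737,500) is divided at the children's generation into 3 shares of £1,912,500. Callum takes £1,912,500. The 2 shares of the deceased (Csilla and Paloma) are combined into a pool of £3,825,000.
That pool (£3,825,000) is divided at the grandchildren's generation equally among Zainab, Greta, Celia, Nell, Uma, and Efua: £637,500 each.

Efua receives £637,500.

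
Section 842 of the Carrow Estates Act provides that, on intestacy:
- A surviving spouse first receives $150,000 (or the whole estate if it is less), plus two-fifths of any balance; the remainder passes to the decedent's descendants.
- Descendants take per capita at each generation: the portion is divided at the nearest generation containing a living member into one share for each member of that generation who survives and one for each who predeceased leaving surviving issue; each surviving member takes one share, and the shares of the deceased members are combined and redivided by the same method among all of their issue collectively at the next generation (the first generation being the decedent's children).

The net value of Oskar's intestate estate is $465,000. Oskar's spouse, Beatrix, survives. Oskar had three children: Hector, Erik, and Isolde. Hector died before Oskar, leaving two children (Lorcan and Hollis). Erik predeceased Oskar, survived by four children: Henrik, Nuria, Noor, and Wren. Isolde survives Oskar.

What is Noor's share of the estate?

Noor receives $21,000.

Beatrix first takes $150,000, leaving a balance of $315,000. Beatrix then takes two-fifths of the balance ($126,000), for a total of $276,000. The remaining $189,000 passes to the descendants.
The descendants' portion ($189,000) is divided at the children's generation into 3 shares of $63,000. Isolde takes $63,000. The 2 shares of the deceased (Hector and Erik) are combined into a pool of $126,000.
That pool ($126,000) is divided at the grandchildren's generation equally among Lorcan, Hollis, Henrik, Nuria, Noor, and Wren: $21,000 each.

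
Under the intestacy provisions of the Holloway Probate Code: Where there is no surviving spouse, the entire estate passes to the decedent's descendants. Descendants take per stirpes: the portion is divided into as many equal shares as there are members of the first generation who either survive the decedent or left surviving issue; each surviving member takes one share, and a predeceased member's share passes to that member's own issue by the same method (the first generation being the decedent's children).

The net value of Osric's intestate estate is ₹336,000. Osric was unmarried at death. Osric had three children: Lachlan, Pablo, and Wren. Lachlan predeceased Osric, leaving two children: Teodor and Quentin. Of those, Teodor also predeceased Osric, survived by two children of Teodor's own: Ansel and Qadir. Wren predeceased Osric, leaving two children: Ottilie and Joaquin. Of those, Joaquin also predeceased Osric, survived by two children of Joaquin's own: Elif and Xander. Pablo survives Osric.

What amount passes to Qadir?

The entire ₹336,000 passes to the descendants.
That amount (₹336,000) is divided into 3 shares of ₹112,000: Pablo takes ₹112,000; Lachlan's ₹112,000 share passes to Lachlan's issue; Wren's ₹112,000 share passes to Wren's issue.
Lachlan's share (₹112,000) is divided into 2 shares of ₹56,000: Quentin takes ₹56,000; Teodor's ₹56,000 share passes to Teodor's issue.
Teodor's share (₹56,000) is divided into 2 shares of ₹28,000: Ansel and Qadir each take ₹28,000.
Wren's share (₹112,000) is divided into 2 shares of ₹56,000: Ottilie takes ₹56,000; Joaquin's ₹56,000 share passes to Joaquin's issue.
Joaquin's share (₹56,000) is divided into 2 shares of ₹28,000: Elif and Xander each take ₹28,000.

Qadir receives ₹28,000.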